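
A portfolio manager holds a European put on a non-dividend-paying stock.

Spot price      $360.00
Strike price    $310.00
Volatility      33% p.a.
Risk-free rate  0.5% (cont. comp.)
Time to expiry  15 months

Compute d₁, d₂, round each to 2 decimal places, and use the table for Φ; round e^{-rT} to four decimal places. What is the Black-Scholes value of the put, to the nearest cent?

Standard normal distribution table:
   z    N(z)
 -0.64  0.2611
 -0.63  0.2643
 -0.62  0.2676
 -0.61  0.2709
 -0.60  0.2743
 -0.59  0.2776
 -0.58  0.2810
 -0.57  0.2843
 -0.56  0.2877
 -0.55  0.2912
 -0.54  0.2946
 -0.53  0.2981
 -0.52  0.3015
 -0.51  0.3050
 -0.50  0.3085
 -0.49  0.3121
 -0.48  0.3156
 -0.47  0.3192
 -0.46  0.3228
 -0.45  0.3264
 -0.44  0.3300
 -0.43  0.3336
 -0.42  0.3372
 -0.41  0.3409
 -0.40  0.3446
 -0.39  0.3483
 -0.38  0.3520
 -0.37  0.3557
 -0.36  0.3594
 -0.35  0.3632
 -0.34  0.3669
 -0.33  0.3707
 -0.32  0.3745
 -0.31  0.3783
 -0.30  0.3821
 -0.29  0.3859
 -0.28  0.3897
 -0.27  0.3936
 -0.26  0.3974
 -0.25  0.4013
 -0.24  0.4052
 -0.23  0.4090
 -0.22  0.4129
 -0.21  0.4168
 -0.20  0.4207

T = 1.25;  σ√T = 0.3690
d₁ = [ln(360/310) + (0.005 + 0.33²/2)·1.25] / 0.3690 = [0.1495 + 0.0743] / 0.3690 = 0.6067 ≈ 0.61
d₂ = d₁ − σ√T = 0.6067 − 0.3690 = 0.2378 ≈ 0.24
exp(−rT) = exp(−0.005·1.25) = 0.9938
P = 310·0.9938·N(-0.24) − 360·N(-0.61) = 310·0.9938·0.4052 − 360·0.2709 = 124.8332 − 97.5240 = 27.3092

$27.31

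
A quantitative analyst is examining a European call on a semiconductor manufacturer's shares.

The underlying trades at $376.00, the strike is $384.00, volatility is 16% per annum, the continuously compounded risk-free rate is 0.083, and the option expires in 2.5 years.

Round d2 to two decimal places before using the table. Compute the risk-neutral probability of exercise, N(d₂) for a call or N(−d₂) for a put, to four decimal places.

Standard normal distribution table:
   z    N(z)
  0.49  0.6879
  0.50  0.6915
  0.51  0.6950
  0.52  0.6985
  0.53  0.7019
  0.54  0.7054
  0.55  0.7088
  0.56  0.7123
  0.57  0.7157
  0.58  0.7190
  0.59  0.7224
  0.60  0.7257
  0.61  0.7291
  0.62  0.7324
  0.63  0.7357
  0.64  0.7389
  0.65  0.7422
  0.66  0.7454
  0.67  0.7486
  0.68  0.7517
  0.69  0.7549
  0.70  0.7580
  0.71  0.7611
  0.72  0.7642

0.7291

T = 2.5;  σ√T = 0.2530
ln(S/K) + (r + σ²/2)T = ln(376/384) + (0.083 + 0.16²/2)·2.5 = -0.0211 + 0.2395 = 0.2184
d₁ = 0.2184 / 0.2530 = 0.8635 ⇒ 0.86
d₂ = d₁ − σ√T = 0.8635 − 0.2530 = 0.6105 ⇒ 0.61
Risk-neutral Pr[S_T > K] = N(d₂) = N(0.61) = 0.7291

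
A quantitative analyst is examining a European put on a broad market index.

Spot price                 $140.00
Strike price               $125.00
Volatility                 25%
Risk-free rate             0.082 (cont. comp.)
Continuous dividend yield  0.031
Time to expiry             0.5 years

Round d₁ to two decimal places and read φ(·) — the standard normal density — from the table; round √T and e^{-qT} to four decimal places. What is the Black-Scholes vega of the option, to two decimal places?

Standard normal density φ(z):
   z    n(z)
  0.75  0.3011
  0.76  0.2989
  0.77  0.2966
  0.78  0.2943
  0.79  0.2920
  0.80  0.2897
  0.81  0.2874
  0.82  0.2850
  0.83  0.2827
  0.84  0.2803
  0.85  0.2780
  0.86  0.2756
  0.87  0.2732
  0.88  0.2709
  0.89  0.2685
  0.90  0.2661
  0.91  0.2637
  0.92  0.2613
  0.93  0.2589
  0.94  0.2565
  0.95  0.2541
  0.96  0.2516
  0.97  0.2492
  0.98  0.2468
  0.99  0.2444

26.63

T = 0.5;  σ√T = 0.1768
ln(S/K) + (r − q + σ²/2)T = ln(140/125) + (0.082 − 0.031 + 0.25²/2)·0.5 = 0.1133 + 0.0411 = 0.1545
d₁ = 0.1545 / 0.1768 = 0.8737 ⇒ 0.87
√T = √0.5 = 0.7071
φ(d₁) = φ(0.87) = 0.2732
exp(−qT) = exp(−0.031·0.5) = 0.9846
vega = S·exp(−qT)·φ(d₁)·√T = 140·0.9846·0.2732·0.7071 = 26.6287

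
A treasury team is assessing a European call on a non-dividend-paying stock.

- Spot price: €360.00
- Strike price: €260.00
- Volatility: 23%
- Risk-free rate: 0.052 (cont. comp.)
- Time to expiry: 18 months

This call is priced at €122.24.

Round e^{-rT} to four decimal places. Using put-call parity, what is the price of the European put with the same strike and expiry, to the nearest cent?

e^(−rT) = e^(−0.052·1.5) = 0.9250
Put-call parity: C − P = S − K·e^(−rT) = 360 − 260·0.9250 = 360 − 240.5000 = 119.5000
P = C − (C − P) = 122.24 − (119.5000) = 2.7400

€2.74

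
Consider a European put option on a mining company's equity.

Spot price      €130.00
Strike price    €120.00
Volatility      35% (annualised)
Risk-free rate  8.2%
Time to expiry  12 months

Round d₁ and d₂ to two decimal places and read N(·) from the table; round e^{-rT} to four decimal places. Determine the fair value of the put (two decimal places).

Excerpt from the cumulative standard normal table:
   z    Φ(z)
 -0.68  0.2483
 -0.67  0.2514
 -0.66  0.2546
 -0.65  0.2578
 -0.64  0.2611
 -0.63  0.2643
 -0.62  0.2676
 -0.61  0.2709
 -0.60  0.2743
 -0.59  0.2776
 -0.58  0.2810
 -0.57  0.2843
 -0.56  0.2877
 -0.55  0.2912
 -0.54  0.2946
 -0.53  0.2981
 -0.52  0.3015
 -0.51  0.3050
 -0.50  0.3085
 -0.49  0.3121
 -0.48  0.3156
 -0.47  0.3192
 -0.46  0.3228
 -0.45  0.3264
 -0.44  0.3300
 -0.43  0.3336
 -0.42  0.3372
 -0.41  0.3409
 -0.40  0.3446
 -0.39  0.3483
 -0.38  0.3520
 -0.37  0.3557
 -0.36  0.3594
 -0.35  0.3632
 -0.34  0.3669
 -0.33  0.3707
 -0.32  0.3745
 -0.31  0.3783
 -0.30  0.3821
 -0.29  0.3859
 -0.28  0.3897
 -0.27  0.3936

€8.72

σ√T = 0.35 × 1.0000 = 0.3500
d₁ = [ln(130/120) + (0.082 + 0.35²/2)·1] / 0.3500 = [0.0800 + 0.1432] / 0.3500 = 0.6380 ⇒ 0.64
d₂ = d₁ − σ√T = 0.6380 − 0.3500 = 0.2880 ⇒ 0.29
e^(−rT) = e^(−0.082·1) = 0.9213
P = 120·0.9213·N(-0.29) − 130·N(-0.64) = 120·0.9213·0.3859 − 130·0.2611 = 42.6636 − 33.9430 = 8.7206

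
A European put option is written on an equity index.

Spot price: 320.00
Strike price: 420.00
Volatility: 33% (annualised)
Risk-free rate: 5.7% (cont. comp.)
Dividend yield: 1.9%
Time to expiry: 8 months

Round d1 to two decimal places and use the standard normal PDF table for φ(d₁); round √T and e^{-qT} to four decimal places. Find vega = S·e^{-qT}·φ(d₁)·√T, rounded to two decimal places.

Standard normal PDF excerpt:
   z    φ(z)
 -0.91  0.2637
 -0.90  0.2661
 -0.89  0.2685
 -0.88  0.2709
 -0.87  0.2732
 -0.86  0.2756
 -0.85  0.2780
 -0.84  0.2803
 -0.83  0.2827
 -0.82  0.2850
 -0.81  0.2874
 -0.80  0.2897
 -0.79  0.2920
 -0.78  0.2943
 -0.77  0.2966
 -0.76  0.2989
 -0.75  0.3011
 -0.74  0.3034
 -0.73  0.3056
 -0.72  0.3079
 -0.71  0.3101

75.93

T = 0.6667;  σ√T = 0.2694
d₁ = [ln(320/420) + (0.057 − 0.019 + 0.33²/2)·0.6667] / 0.2694 = [-0.2719 + 0.0616] / 0.2694 = -0.7805 → -0.78
√T = √0.6667 = 0.8165
φ(d₁) = φ(-0.78) = 0.2943
exp(−qT) = exp(−0.019·0.6667) = 0.9874
vega = S·exp(−qT)·φ(d₁)·√T = 320·0.9874·0.2943·0.8165 = 75.9258
(The call has the same vega.)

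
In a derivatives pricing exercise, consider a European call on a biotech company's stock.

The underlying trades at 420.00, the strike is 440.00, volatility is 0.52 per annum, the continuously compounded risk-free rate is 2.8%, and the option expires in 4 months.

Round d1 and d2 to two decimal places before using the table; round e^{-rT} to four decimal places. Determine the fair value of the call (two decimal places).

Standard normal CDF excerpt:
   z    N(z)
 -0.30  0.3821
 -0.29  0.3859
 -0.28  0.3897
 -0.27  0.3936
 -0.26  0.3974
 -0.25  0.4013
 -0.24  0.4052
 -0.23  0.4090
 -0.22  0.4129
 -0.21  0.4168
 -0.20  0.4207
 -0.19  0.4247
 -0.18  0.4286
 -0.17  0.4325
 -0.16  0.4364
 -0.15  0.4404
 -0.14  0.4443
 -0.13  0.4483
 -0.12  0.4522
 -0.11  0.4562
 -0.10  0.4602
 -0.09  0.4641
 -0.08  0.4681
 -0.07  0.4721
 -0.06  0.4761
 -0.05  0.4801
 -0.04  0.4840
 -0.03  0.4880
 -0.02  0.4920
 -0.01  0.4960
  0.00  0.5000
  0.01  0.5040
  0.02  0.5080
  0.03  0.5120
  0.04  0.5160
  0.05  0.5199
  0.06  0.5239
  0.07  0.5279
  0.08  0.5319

43.47

σ√T = 0.52·√0.3333 = 0.3002
d₁ = [ln(420/440) + (0.028 + 0.52²/2)·0.3333] / 0.3002 = [-0.0465 + 0.0544] / 0.3002 = 0.0262 ⇒ 0.03
d₂ = d₁ − σ√T = 0.0262 − 0.3002 = -0.2740 ⇒ -0.27
exp(−rT) = exp(−0.028·0.3333) = 0.9907
C = 420·N(0.03) − 440·0.9907·N(-0.27) = 420·0.5120 − 440·0.9907·0.3936 = 215.0400 − 171.5734 = 43.4666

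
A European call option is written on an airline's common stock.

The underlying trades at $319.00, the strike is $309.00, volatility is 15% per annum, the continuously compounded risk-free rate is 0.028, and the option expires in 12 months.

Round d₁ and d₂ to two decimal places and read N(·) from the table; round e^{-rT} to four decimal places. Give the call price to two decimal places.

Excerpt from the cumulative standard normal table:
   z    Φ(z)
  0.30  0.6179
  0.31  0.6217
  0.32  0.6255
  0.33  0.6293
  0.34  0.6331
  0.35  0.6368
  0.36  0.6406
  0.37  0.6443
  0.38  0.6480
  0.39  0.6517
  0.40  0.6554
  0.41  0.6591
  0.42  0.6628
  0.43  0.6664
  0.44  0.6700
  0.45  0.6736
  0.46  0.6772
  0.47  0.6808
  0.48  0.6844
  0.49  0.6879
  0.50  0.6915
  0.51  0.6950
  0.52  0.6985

σ√T = 0.15 × 1.0000 = 0.1500
d₁ = [ln(319/309) + (0.028 + 0.15²/2)·1] / 0.1500 = [0.0318 + 0.0393] / 0.1500 = 0.4740 which rounds to 0.47
d₂ = d₁ − σ√T = 0.4740 − 0.1500 = 0.3240 which rounds to 0.32
exp(−rT) = exp(−0.028·1) = 0.9724
N(d₁) = N(0.47) = 0.6808;  N(d₂) = N(0.32) = 0.6255
C = 319·0.6808 − 309·0.9724·0.6255 = 217.1752 − 187.9450 = 29.2302

$29.23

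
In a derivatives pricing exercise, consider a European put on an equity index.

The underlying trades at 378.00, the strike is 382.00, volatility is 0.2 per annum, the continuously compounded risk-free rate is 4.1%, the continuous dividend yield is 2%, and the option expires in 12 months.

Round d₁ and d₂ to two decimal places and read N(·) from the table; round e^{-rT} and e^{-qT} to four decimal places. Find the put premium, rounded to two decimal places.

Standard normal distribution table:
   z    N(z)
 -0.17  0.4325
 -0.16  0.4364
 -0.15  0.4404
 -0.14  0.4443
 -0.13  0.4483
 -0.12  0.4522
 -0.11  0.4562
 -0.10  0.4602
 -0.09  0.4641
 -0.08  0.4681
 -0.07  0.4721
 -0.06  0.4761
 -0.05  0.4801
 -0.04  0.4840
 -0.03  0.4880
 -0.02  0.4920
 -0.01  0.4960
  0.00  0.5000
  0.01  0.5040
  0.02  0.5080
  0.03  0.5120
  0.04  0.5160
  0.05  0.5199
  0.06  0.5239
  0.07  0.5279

27.44

σ√T = 0.2 × 1.0000 = 0.2000
ln(S/K) + (r − q + σ²/2)T = ln(378/382) + (0.041 − 0.02 + 0.2²/2)·1 = -0.0105 + 0.0410 = 0.0305
d₁ = 0.0305 / 0.2000 = 0.1524 → 0.15
d₂ = d₁ − σ√T = 0.1524 − 0.2000 = -0.0476 → -0.05
exp(−qT) = exp(−0.02·1) = 0.9802;  exp(−rT) = exp(−0.041·1) = 0.9598
N(−d₂) = N(0.05) = 0.5199;  N(−d₁) = N(-0.15) = 0.4404
P = 382·0.9598·0.5199 − 378·0.9802·0.4404 = 190.6180 − 163.1751 = 27.4429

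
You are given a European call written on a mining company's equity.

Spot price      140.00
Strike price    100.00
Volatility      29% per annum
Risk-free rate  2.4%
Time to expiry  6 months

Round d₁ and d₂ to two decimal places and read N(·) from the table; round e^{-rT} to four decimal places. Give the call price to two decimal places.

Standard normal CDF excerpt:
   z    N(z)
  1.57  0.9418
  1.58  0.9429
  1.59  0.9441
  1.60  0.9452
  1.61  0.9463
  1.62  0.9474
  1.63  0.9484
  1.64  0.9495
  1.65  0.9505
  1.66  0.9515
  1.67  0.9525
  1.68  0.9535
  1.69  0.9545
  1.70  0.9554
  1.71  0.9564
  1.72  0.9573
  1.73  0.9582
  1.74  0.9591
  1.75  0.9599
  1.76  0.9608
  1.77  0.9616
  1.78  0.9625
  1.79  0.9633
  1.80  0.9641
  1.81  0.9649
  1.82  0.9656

σ√T = 0.29·√0.5 = 0.2051
d₁ = [ln(140/100) + (0.024 + 0.29²/2)·0.5] / 0.2051 = [0.3365 + 0.0330] / 0.2051 = 1.8019 → 1.80
d₂ = d₁ − σ√T = 1.8019 − 0.2051 = 1.5968 → 1.60
e^(−rT) = e^(−0.024·0.5) = 0.9881
C = 140·N(1.80) − 100·0.9881·N(1.60) = 140·0.9641 − 100·0.9881·0.9452 = 134.9740 − 93.3952 = 41.5788

41.58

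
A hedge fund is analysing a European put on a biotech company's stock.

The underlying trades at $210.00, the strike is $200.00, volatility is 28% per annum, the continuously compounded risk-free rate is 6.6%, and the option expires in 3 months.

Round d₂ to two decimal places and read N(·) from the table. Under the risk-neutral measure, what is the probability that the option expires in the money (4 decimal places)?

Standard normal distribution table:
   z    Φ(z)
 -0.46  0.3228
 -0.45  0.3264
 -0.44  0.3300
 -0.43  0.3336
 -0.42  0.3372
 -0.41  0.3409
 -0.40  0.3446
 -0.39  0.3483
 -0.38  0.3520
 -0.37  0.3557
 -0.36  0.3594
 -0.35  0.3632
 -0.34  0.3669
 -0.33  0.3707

0.3446

T = 0.25;  σ√T = 0.1400
d₁ = [ln(210/200) + (0.066 + ½·0.28²)·0.25] / (σ√T) = (0.0488 + 0.0263) / 0.1400 = 0.5364 ≈ 0.54
d₂ = 0.5364 − 0.1400 = 0.3964 ≈ 0.40
Risk-neutral Pr[S_T < K] = N(−d₂) = N(-0.40) = 0.3446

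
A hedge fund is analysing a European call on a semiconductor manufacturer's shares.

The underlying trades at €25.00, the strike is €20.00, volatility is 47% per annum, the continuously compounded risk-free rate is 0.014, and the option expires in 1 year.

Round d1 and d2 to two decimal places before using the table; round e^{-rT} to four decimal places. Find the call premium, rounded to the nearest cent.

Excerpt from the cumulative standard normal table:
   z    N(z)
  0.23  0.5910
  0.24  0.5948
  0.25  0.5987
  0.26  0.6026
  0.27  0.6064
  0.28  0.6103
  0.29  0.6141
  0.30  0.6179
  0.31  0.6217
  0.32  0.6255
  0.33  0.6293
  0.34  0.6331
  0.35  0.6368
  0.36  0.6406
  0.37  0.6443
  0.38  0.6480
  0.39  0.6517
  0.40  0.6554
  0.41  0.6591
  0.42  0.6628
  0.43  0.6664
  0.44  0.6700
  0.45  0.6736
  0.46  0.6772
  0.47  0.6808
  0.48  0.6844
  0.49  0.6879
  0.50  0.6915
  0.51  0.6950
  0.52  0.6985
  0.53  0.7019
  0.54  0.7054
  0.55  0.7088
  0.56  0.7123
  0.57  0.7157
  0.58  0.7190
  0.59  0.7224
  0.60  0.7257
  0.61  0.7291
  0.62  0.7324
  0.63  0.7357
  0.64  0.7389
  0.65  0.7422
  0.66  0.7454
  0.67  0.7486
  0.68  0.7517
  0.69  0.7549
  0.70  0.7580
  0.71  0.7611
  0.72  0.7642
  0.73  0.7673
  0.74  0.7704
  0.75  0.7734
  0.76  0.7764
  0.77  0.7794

€7.30

T = 1;  σ√T = 0.4700
d₁ = [ln(25/20) + (0.014 + 0.47²/2)·1] / 0.4700 = [0.2231 + 0.1244] / 0.4700 = 0.7396 → 0.74
d₂ = d₁ − σ√T = 0.7396 − 0.4700 = 0.2696 → 0.27
e^(−rT) = e^(−0.014·1) = 0.9861
C = 25·N(0.74) − 20·0.9861·N(0.27) = 25·0.7704 − 20·0.9861·0.6064 = 19.2600 − 11.9594 = 7.3006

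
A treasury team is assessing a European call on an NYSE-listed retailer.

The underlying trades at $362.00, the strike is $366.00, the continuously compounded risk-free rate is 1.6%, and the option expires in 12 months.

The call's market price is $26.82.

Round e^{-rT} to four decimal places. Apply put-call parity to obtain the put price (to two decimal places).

$25.00

e^(−rT) = e^(−0.016·1) = 0.9841
Put-call parity: C − P = S − K·e^(−rT) = 362 − 366·0.9841 = 362 − 360.1806 = 1.8194
P = C − (C − P) = 26.82 − (1.8194) = 25.0006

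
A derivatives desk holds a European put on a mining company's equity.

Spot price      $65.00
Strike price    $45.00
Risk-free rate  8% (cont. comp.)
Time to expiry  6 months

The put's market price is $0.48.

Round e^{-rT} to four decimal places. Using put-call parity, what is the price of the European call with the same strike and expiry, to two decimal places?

$22.24

e^(−rT) = e^(−0.08·0.5) = 0.9608
Put-call parity: C − P = S − K·e^(−rT) = 65 − 45·0.9608 = 65 − 43.2360 = 21.7640
C = P + (C − P) = 0.48 + (21.7640) = 22.2440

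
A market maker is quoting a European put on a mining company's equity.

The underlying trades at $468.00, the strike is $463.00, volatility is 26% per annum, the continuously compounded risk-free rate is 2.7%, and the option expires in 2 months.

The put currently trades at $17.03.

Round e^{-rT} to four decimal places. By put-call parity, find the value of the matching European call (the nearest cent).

exp(−rT) = exp(−0.027·0.1667) = 0.9955
Put-call parity: C − P = S − K·e^(−rT) = 468 − 463·0.9955 = 468 − 460.9165 = 7.0835
C = P + (C − P) = 17.03 + (7.0835) = 24.1135

$24.11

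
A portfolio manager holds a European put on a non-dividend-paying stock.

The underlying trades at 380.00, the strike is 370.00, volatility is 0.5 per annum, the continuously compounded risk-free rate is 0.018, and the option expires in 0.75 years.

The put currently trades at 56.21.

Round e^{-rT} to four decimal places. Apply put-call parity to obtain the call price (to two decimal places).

71.17

e^(−rT) = e^(−0.018·0.75) = 0.9866
Put-call parity: C − P = S − K·e^(−rT) = 380 − 370·0.9866 = 380 − 365.0420 = 14.9580
C = P + (C − P) = 56.21 + (14.9580) = 71.1680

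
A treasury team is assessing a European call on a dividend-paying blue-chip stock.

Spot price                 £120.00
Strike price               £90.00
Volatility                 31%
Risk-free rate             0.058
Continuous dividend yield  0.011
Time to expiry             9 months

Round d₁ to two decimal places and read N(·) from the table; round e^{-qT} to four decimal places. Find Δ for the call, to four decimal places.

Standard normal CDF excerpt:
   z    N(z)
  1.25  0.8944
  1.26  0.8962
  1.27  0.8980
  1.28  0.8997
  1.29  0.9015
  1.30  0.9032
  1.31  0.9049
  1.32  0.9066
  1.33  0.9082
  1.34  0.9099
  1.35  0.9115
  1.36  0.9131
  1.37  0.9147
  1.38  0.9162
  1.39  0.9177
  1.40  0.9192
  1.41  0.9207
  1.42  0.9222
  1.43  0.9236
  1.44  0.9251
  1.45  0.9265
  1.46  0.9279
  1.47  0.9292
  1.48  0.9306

σ√T = 0.31 × 0.8660 = 0.2685
ln(S/K) + (r − q + σ²/2)T = ln(120/90) + (0.058 − 0.011 + 0.31²/2)·0.75 = 0.2877 + 0.0713 = 0.3590
d₁ = 0.3590 / 0.2685 = 1.3371 ⇒ 1.34
N(d₁) = N(1.34) = 0.9099
Δ_call = exp(−qT)·N(d₁) = 0.9918·0.9099 = 0.9024

0.9024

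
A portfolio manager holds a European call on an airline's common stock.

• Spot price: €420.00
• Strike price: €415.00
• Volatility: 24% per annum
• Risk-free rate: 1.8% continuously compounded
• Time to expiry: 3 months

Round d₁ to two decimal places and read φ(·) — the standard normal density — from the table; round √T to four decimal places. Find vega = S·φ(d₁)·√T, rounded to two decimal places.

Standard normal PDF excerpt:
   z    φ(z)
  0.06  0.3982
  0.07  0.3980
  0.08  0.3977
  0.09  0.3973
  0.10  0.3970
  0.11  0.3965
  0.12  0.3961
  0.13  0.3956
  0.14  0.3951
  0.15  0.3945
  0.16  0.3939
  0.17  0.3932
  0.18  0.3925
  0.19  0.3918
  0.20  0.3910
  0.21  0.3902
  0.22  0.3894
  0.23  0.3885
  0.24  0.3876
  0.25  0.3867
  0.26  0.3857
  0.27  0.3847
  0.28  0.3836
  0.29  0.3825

82.11

σ√T = 0.24·√0.25 = 0.1200
ln(S/K) + (r + σ²/2)T = ln(420/415) + (0.018 + 0.24²/2)·0.25 = 0.0120 + 0.0117 = 0.0237
d₁ = 0.0237 / 0.1200 = 0.1973 ≈ 0.20
√T = √0.25 = 0.5000
φ(d₁) = φ(0.20) = 0.3910
vega = S·φ(d₁)·√T = 420·0.3910·0.5000 = 82.1100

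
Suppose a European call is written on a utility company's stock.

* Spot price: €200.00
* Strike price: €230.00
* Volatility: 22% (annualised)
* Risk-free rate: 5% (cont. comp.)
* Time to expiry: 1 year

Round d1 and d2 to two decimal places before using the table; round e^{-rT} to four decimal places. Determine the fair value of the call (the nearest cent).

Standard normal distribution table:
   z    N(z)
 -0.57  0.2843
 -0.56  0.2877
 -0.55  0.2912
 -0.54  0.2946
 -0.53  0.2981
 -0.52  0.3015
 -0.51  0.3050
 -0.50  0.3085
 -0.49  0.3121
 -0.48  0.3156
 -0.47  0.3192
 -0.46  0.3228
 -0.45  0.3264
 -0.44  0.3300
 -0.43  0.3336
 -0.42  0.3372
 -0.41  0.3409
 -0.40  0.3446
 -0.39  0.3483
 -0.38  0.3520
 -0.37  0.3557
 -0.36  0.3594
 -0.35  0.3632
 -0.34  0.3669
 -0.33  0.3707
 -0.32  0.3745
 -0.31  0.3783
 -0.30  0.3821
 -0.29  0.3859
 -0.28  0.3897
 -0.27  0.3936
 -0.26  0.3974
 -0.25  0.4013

σ√T = 0.22·√1 = 0.2200
d₁ = [ln(200/230) + (0.05 + 0.22²/2)·1] / 0.2200 = [-0.1398 + 0.0742] / 0.2200 = -0.2980 ⇒ -0.30
d₂ = d₁ − σ√T = -0.2980 − 0.2200 = -0.5180 ⇒ -0.52
e^(−rT) = e^(−0.05·1) = 0.9512
C = 200·N(-0.30) − 230·0.9512·N(-0.52) = 200·0.3821 − 230·0.9512·0.3015 = 76.4200 − 65.9610 = 10.4590

€10.46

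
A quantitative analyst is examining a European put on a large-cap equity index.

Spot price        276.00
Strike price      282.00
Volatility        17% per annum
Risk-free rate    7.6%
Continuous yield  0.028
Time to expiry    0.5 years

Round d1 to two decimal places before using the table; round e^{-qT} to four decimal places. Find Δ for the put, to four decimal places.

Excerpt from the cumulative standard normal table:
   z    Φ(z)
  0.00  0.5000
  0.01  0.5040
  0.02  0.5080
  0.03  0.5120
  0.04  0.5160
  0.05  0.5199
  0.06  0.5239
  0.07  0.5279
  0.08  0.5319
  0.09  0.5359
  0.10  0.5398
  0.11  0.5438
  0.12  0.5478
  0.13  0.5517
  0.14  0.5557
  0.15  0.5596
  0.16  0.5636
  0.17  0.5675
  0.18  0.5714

σ√T = 0.17·√0.5 = 0.1202
d₁ = [ln(276/282) + (0.076 − 0.028 + ½·0.17²)·0.5] / (σ√T) = (-0.0215 + 0.0312) / 0.1202 = 0.0808 which rounds to 0.08
N(d₁) = N(0.08) = 0.5319
Δ_put = exp(−qT)·(N(d₁) − 1) = 0.9861·(0.5319 − 1) = -0.4616

-0.4616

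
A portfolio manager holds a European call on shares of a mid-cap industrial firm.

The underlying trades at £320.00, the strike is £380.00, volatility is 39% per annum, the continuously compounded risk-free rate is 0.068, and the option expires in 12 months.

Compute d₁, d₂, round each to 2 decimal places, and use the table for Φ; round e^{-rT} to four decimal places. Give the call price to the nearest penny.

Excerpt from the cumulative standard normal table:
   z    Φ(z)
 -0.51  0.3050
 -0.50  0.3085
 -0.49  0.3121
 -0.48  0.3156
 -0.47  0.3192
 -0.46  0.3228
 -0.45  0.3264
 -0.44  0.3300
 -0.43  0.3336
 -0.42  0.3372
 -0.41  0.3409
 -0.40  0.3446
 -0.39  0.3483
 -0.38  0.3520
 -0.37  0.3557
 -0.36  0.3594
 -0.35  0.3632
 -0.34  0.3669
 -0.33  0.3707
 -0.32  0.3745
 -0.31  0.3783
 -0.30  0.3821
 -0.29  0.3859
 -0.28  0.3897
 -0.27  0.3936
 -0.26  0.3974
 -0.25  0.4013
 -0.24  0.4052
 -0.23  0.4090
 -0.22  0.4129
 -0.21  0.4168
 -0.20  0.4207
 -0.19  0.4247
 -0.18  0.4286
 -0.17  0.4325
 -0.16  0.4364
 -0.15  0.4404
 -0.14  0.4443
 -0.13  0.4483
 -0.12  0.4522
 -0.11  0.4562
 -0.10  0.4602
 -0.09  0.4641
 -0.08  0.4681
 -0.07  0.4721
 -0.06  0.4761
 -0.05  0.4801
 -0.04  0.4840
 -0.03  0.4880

£36.47

σ√T = 0.39 × 1.0000 = 0.3900
d₁ = [ln(320/380) + (0.068 + ½·0.39²)·1] / (σ√T) = (-0.1719 + 0.1441) / 0.3900 = -0.0713 ≈ -0.07
d₂ = -0.0713 − 0.3900 = -0.4613 ≈ -0.46
e^(−rT) = e^(−0.068·1) = 0.9343
C = 320·N(-0.07) − 380·0.9343·N(-0.46) = 320·0.4721 − 380·0.9343·0.3228 = 151.0720 − 114.6050 = 36.4670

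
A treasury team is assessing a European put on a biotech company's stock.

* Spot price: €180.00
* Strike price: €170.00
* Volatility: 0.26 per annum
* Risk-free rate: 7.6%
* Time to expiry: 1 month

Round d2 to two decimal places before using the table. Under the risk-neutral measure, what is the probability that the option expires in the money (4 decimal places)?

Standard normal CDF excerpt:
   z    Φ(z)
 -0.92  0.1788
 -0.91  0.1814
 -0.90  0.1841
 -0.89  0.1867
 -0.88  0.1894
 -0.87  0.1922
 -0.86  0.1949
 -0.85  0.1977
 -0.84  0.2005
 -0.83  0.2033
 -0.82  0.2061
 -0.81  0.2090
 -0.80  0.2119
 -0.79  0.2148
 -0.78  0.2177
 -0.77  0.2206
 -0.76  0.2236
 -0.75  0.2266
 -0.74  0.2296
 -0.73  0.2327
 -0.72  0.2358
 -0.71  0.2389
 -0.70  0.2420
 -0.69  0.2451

T = 0.08333;  σ√T = 0.0751
d₁ = [ln(180/170) + (0.076 + ½·0.26²)·0.08333] / (σ√T) = (0.0572 + 0.0092) / 0.0751 = 0.8835 ⇒ 0.88
d₂ = 0.8835 − 0.0751 = 0.8084 ⇒ 0.81
Risk-neutral Pr[S_T < K] = N(−d₂) = N(-0.81) = 0.2090

0.2090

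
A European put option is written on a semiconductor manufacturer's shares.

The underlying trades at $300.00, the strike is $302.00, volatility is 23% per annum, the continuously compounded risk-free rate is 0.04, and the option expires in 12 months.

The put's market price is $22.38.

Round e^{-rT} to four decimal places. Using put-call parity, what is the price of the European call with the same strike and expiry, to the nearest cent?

$32.22

exp(−rT) = exp(−0.04·1) = 0.9608
Put-call parity: C − P = S − K·e^(−rT) = 300 − 302·0.9608 = 300 − 290.1616 = 9.8384
C = P + (C − P) = 22.38 + (9.8384) = 32.2184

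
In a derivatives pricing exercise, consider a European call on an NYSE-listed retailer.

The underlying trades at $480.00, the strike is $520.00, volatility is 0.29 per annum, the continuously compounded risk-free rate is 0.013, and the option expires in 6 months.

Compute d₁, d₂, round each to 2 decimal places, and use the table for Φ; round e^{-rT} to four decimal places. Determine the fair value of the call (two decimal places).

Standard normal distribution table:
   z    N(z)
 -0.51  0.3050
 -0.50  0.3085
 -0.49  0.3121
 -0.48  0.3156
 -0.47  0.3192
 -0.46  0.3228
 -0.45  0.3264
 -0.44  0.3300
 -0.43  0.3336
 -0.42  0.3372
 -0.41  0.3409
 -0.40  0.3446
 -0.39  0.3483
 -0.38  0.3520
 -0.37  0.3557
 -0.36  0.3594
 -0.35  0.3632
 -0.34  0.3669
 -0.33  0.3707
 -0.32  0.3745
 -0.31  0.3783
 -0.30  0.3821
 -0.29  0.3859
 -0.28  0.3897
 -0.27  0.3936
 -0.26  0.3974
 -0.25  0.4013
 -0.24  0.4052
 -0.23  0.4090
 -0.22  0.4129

$23.99

σ√T = 0.29 × 0.7071 = 0.2051
d₁ = [ln(480/520) + (0.013 + ½·0.29²)·0.5] / (σ√T) = (-0.0800 + 0.0275) / 0.2051 = -0.2561 ≈ -0.26
d₂ = -0.2561 − 0.2051 = -0.4612 ≈ -0.46
exp(−rT) = exp(−0.013·0.5) = 0.9935
N(d₁) = N(-0.26) = 0.3974;  N(d₂) = N(-0.46) = 0.3228
C = 480·0.3974 − 520·0.9935·0.3228 = 190.7520 − 166.7649 = 23.9871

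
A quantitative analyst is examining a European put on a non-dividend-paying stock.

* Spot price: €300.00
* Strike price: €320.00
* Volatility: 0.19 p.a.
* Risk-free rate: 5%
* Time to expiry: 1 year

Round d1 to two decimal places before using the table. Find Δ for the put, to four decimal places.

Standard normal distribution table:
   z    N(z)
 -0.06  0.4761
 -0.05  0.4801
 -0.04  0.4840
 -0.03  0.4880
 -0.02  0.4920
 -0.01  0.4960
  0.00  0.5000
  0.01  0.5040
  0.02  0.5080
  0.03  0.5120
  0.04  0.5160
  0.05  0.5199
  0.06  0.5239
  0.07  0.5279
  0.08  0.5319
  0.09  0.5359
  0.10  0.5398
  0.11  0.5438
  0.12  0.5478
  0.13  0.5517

σ√T = 0.19·√1 = 0.1900
d₁ = [ln(300/320) + (0.05 + ½·0.19²)·1] / (σ√T) = (-0.0645 + 0.0680) / 0.1900 = 0.0185 ≈ 0.02
N(d₁) = N(0.02) = 0.5080
Δ_put = N(d₁) − 1 = 0.5080 − 1 = -0.4920

-0.4920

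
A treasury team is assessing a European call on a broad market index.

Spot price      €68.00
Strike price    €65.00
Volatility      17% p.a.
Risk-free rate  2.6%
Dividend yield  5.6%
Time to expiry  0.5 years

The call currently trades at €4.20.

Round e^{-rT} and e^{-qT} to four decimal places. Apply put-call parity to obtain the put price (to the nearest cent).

€2.24

exp(−qT) = exp(−0.056·0.5) = 0.9724;  exp(−rT) = exp(−0.026·0.5) = 0.9871
Put-call parity: C − P = S·e^(−qT) − K·e^(−rT) = 68·0.9724 − 65·0.9871 = 66.1232 − 64.1615 = 1.9617
P = C − (C − P) = 4.20 − (1.9617) = 2.2383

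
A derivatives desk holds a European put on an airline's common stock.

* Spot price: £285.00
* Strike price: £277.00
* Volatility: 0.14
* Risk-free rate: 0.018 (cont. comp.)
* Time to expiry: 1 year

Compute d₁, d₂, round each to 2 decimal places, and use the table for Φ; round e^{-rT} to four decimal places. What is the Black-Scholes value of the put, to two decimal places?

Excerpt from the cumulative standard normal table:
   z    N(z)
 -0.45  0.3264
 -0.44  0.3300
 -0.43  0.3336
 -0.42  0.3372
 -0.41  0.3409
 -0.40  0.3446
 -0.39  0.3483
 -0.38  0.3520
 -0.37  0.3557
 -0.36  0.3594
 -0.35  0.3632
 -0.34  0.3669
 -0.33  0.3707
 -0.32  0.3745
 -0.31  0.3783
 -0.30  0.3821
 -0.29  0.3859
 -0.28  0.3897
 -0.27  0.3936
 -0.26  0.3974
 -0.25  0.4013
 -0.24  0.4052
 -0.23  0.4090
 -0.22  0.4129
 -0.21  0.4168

£9.91

T = 1;  σ√T = 0.1400
d₁ = [ln(285/277) + (0.018 + 0.14²/2)·1] / 0.1400 = [0.0285 + 0.0278] / 0.1400 = 0.4019 ⇒ 0.40
d₂ = d₁ − σ√T = 0.4019 − 0.1400 = 0.2619 ⇒ 0.26
e^(−rT) = e^(−0.018·1) = 0.9822
N(−d₂) = N(-0.26) = 0.3974;  N(−d₁) = N(-0.40) = 0.3446
P = 277·0.9822·0.3974 − 285·0.3446 = 108.1204 − 98.2110 = 9.9094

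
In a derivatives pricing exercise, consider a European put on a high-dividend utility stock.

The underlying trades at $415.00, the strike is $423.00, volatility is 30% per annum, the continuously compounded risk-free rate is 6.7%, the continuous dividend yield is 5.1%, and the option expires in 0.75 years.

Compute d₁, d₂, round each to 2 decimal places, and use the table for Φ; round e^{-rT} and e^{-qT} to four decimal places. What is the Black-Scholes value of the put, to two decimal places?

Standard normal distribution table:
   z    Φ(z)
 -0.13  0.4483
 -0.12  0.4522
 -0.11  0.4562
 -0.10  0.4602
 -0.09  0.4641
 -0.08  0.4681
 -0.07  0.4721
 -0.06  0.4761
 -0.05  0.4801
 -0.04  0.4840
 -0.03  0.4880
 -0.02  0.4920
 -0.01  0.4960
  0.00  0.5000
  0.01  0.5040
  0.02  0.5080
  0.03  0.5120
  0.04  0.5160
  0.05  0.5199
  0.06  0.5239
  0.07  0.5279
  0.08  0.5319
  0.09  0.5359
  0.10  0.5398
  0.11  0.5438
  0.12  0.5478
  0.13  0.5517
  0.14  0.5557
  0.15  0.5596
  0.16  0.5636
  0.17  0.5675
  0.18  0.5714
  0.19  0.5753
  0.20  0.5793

$42.90

T = 0.75;  σ√T = 0.2598
d₁ = [ln(415/423) + (0.067 − 0.051 + 0.3²/2)·0.75] / 0.2598 = [-0.0191 + 0.0458] / 0.2598 = 0.1026 → 0.10
d₂ = d₁ − σ√T = 0.1026 − 0.2598 = -0.1572 → -0.16
exp(−qT) = exp(−0.051·0.75) = 0.9625;  exp(−rT) = exp(−0.067·0.75) = 0.9510
N(−d₂) = N(0.16) = 0.5636;  N(−d₁) = N(-0.10) = 0.4602
P = 423·0.9510·0.5636 − 415·0.9625·0.4602 = 226.7211 − 183.8211 = 42.8999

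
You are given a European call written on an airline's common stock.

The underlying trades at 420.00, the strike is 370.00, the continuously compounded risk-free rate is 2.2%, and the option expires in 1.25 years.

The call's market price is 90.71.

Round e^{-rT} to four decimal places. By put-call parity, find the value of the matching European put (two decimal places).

exp(−rT) = exp(−0.022·1.25) = 0.9729
Put-call parity: C − P = S − K·e^(−rT) = 420 − 370·0.9729 = 420 − 359.9730 = 60.0270
P = C − (C − P) = 90.71 − (60.0270) = 30.6830

30.68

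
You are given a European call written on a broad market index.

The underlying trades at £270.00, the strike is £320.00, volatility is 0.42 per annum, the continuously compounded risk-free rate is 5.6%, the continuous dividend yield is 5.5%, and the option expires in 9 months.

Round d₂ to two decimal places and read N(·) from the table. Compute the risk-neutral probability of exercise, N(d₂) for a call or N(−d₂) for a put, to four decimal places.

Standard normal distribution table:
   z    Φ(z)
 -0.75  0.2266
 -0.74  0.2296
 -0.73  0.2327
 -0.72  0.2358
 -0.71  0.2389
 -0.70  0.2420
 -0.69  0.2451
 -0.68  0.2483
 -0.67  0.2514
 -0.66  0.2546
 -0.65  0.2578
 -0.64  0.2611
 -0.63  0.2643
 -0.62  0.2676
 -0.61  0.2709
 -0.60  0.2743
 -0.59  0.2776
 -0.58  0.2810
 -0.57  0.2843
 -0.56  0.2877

0.2578

σ√T = 0.42·√0.75 = 0.3637
d₁ = [ln(270/320) + (0.056 − 0.055 + ½·0.42²)·0.75] / (σ√T) = (-0.1699 + 0.0669) / 0.3637 = -0.2832 ≈ -0.28
d₂ = -0.2832 − 0.3637 = -0.6469 ≈ -0.65
Risk-neutral Pr[S_T > K] = N(d₂) = N(-0.65) = 0.2578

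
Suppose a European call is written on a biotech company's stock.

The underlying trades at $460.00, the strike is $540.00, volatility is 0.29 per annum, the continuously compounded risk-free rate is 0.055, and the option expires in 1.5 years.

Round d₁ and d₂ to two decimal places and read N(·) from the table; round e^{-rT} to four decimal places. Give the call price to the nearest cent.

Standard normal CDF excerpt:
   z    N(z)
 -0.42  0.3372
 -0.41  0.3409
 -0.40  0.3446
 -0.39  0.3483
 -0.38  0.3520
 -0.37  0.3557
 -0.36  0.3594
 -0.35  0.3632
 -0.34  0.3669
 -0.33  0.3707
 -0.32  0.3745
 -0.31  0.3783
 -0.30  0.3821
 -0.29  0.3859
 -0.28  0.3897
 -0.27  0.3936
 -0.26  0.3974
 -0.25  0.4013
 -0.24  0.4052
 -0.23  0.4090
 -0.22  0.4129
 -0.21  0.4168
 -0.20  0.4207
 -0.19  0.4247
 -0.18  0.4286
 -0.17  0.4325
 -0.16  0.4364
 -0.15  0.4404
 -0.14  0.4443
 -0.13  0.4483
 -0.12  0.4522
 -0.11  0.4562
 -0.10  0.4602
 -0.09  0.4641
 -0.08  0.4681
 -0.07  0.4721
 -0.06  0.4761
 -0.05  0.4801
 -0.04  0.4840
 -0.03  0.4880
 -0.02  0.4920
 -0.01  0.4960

$51.29

σ√T = 0.29 × 1.2247 = 0.3552
d₁ = [ln(460/540) + (0.055 + 0.29²/2)·1.5] / 0.3552 = [-0.1603 + 0.1456] / 0.3552 = -0.0416 ≈ -0.04
d₂ = d₁ − σ√T = -0.0416 − 0.3552 = -0.3968 ≈ -0.40
exp(−rT) = exp(−0.055·1.5) = 0.9208
N(d₁) = N(-0.04) = 0.4840;  N(d₂) = N(-0.40) = 0.3446
C = 460·0.4840 − 540·0.9208·0.3446 = 222.6400 − 171.3461 = 51.2939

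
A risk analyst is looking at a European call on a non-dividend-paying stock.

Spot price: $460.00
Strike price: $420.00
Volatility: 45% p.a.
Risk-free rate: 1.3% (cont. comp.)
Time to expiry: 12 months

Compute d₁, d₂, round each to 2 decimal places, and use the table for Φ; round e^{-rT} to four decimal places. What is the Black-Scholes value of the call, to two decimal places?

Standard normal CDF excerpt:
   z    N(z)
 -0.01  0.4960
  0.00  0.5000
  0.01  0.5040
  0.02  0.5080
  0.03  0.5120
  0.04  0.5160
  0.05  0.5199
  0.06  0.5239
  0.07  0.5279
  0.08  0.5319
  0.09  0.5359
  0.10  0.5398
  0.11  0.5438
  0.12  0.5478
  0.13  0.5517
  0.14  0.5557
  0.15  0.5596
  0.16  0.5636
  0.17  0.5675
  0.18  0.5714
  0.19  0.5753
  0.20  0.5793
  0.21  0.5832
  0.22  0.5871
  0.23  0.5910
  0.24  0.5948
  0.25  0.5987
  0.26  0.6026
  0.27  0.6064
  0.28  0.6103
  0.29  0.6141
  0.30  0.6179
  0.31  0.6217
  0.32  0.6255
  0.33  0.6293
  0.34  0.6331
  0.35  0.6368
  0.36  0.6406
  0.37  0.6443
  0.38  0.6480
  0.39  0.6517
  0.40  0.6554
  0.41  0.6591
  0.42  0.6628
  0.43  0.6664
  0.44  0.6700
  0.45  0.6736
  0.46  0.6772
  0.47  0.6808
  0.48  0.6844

$102.56

σ√T = 0.45 × 1.0000 = 0.4500
d₁ = [ln(460/420) + (0.013 + ½·0.45²)·1] / (σ√T) = (0.0910 + 0.1143) / 0.4500 = 0.4560 → 0.46
d₂ = 0.4560 − 0.4500 = 0.0060 → 0.01
e^(−rT) = e^(−0.013·1) = 0.9871
N(d₁) = N(0.46) = 0.6772;  N(d₂) = N(0.01) = 0.5040
C = 460·0.6772 − 420·0.9871·0.5040 = 311.5120 − 208.9493 = 102.5627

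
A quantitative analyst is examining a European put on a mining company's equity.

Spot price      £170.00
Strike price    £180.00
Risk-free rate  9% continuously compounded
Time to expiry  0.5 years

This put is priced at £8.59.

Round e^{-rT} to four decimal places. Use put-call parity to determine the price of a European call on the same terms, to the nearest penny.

£6.51

exp(−rT) = exp(−0.09·0.5) = 0.9560
Put-call parity: C − P = S − K·e^(−rT) = 170 − 180·0.9560 = 170 − 172.0800 = -2.0800
C = P + (C − P) = 8.59 + (-2.0800) = 6.5100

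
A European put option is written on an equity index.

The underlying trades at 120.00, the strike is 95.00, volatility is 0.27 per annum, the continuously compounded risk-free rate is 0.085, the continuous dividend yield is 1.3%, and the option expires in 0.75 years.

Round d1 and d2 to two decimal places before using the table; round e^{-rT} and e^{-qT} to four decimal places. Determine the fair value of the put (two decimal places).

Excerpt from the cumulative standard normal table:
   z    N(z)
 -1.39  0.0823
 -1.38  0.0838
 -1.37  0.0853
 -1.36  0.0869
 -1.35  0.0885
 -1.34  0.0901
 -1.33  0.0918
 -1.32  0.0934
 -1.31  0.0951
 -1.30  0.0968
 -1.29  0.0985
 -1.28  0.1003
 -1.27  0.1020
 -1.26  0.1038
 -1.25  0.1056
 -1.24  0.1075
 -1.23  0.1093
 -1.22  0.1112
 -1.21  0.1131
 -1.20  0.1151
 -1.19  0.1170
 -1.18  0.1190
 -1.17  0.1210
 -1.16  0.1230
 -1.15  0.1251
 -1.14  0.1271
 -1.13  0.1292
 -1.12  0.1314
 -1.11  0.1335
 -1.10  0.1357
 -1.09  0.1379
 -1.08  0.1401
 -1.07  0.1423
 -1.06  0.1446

T = 0.75;  σ√T = 0.2338
d₁ = [ln(120/95) + (0.085 − 0.013 + ½·0.27²)·0.75] / (σ√T) = (0.2336 + 0.0813) / 0.2338 = 1.3469 which rounds to 1.35
d₂ = 1.3469 − 0.2338 = 1.1131 which rounds to 1.11
exp(−qT) = exp(−0.013·0.75) = 0.9903;  exp(−rT) = exp(−0.085·0.75) = 0.9382
P = 95·0.9382·N(-1.11) − 120·0.9903·N(-1.35) = 95·0.9382·0.1335 − 120·0.9903·0.0885 = 11.8987 − 10.5170 = 1.3817

1.38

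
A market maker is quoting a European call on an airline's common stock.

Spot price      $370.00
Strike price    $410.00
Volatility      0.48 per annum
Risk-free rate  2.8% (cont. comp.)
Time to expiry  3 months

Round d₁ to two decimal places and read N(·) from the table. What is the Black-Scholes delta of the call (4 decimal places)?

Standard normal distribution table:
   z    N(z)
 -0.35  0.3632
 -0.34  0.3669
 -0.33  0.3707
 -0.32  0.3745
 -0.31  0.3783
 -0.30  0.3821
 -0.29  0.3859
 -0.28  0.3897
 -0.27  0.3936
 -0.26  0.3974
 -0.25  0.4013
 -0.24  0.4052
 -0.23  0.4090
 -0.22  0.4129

T = 0.25;  σ√T = 0.2400
ln(S/K) + (r + σ²/2)T = ln(370/410) + (0.028 + 0.48²/2)·0.25 = -0.1027 + 0.0358 = -0.0669
d₁ = -0.0669 / 0.2400 = -0.2786 ⇒ -0.28
N(d₁) = N(-0.28) = 0.3897
Δ_call = N(d₁) = 0.3897

0.3897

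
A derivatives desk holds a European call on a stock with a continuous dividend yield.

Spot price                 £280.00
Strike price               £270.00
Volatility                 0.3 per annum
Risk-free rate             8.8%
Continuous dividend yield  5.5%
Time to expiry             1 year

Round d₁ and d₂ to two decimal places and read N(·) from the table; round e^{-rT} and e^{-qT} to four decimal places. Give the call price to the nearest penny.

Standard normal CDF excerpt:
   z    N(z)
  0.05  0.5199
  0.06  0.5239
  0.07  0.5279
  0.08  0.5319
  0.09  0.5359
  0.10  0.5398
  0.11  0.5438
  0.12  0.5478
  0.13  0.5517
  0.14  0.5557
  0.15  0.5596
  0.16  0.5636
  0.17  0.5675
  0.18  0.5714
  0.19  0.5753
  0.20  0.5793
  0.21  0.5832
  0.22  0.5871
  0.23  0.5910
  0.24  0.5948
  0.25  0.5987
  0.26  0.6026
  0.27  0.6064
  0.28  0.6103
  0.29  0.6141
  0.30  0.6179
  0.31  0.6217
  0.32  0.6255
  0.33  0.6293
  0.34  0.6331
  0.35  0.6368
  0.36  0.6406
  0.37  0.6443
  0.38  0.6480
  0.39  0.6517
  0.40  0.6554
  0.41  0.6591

T = 1;  σ√T = 0.3000
ln(S/K) + (r − q + σ²/2)T = ln(280/270) + (0.088 − 0.055 + 0.3²/2)·1 = 0.0364 + 0.0780 = 0.1144
d₁ = 0.1144 / 0.3000 = 0.3812 which rounds to 0.38
d₂ = d₁ − σ√T = 0.3812 − 0.3000 = 0.0812 which rounds to 0.08
exp(−qT) = exp(−0.055·1) = 0.9465;  exp(−rT) = exp(−0.088·1) = 0.9158
N(d₁) = N(0.38) = 0.6480;  N(d₂) = N(0.08) = 0.5319
C = 280·0.9465·0.6480 − 270·0.9158·0.5319 = 171.7330 − 131.5208 = 40.2122

£40.21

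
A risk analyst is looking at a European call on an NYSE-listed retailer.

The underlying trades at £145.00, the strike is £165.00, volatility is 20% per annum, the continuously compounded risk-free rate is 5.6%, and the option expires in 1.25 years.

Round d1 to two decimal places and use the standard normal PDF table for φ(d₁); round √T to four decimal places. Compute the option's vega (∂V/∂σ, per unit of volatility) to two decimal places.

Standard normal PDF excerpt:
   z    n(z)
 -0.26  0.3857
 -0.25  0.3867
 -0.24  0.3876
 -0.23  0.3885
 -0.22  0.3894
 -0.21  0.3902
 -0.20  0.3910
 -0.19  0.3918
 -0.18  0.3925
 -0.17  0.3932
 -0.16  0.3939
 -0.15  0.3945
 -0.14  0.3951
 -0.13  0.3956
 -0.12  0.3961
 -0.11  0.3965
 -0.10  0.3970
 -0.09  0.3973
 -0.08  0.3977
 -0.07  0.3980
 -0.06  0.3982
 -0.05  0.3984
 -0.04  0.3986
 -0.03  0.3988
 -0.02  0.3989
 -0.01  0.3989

σ√T = 0.2 × 1.1180 = 0.2236
d₁ = [ln(145/165) + (0.056 + 0.2²/2)·1.25] / 0.2236 = [-0.1292 + 0.0950] / 0.2236 = -0.1530 ⇒ -0.15
√T = √1.25 = 1.1180
φ(d₁) = φ(-0.15) = 0.3945
vega = S·φ(d₁)·√T = 145·0.3945·1.1180 = 63.9524

63.95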